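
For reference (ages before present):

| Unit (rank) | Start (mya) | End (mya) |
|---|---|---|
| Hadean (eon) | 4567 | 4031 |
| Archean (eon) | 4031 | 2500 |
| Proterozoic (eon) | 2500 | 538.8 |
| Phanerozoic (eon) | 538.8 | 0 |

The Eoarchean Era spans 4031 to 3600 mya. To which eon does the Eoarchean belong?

Archean

The Eoarchean (4031–3600 Ma) lies entirely within 4031–2500 Ma, the Archean Eon.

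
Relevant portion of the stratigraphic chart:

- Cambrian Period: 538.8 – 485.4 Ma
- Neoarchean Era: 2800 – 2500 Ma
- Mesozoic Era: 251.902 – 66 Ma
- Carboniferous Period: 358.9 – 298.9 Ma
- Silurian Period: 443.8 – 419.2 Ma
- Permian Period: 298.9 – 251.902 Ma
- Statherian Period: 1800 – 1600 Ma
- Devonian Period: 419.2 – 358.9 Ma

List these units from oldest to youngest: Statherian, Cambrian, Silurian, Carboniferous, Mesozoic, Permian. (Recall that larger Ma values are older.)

Statherian, then Cambrian, then Silurian, then Carboniferous, then Permian, then Mesozoic

Read off each span (Ma): Statherian 1800–1600; Cambrian 538.8–485.4; Silurian 443.8–419.2; Carboniferous 358.9–298.9; Mesozoic 251.902–66; Permian 298.9–251.902.
Larger Ma is older, so oldest→youngest is Statherian, Cambrian, Silurian, Carboniferous, Permian, Mesozoic.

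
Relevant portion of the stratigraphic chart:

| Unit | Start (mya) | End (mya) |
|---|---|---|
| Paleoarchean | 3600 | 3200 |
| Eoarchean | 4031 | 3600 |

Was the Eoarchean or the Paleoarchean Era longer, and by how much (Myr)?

Eoarchean, by 31 million years

Eoarchean: 4031 − 3600 = 431 Myr.
Paleoarchean: 3600 − 3200 = 400 Myr.
Difference: 431 − 400 = 31 Myr, so the Eoarchean was longer.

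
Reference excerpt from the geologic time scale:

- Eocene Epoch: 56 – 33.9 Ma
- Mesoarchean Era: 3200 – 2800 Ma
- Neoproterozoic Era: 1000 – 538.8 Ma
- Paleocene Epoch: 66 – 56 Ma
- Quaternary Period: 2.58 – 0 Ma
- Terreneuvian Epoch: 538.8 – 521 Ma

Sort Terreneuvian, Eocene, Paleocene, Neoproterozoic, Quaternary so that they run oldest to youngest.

Read off each span (Ma): Terreneuvian 538.8–521; Eocene 56–33.9; Paleocene 66–56; Neoproterozoic 1000–538.8; Quaternary 2.58–0.
Larger Ma is older, so oldest→youngest is Neoproterozoic, Terreneuvian, Paleocene, Eocene, Quaternary.

Neoproterozoic, then Terreneuvian, then Paleocene, then Eocene, then Quaternary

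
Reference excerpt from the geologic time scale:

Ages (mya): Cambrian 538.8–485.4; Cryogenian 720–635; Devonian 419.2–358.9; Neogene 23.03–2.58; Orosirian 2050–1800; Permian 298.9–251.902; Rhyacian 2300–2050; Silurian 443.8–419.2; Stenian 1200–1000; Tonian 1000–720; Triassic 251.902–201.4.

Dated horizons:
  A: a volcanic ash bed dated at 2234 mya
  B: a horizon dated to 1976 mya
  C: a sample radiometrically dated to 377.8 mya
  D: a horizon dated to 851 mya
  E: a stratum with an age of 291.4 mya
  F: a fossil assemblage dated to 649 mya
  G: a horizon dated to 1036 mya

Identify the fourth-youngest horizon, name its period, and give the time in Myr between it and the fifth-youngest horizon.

Sorted youngest-first by Ma: E (291.4), C (377.8), F (649), D (851), G (1036), B (1976), A (2234).
The fourth youngest is D at 851 Ma, which lies in 1000–720 Ma: the Tonian.
The fifth youngest is G at 1036 Ma; separation = |851 − 1036| = 185 Myr.

D, in the Tonian; 185 million years to G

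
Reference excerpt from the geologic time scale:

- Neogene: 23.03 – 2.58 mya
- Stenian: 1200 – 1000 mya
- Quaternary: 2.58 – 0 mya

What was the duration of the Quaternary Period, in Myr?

2.58 million years

2.58 − 0 = 2.58 million years.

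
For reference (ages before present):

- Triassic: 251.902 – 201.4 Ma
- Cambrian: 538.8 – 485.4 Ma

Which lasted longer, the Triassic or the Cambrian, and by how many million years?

Triassic: 251.902 − 201.4 = 50.502 Myr.
Cambrian: 538.8 − 485.4 = 53.4 Myr.
Difference: 53.4 − 50.502 = 2.898 Myr, so the Cambrian was longer.

Cambrian, by 2.898 million years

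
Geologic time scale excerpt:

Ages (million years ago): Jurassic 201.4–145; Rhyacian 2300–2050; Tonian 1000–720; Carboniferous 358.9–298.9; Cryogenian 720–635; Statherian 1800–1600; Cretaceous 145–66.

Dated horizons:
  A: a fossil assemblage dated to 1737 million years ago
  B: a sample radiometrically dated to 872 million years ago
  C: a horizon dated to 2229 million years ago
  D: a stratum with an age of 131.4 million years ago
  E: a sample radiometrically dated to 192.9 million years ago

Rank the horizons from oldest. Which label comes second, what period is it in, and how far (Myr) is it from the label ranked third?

Larger Ma means older, so oldest first: C 2229 > A 1737 > B 872 > E 192.9 > D 131.4.
Counting 2 along gives A (1737 Ma); the excerpt puts that inside the Statherian, 1800–1600 Ma.
Next in line is B (872 Ma), and 1737 − 872 = 865 Myr.

A, in the Statherian; 865 million years to B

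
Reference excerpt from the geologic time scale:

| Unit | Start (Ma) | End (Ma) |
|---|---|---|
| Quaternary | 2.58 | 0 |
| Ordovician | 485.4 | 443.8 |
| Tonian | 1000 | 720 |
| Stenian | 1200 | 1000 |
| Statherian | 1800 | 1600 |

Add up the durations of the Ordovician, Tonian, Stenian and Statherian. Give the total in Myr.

721.6 million years

Duration is start − end for each: (485.4 − 443.8) + (1000 − 720) + (1200 − 1000) + (1800 − 1600).
That is 41.6 + 280 + 200 + 200, which totals 721.6 million years.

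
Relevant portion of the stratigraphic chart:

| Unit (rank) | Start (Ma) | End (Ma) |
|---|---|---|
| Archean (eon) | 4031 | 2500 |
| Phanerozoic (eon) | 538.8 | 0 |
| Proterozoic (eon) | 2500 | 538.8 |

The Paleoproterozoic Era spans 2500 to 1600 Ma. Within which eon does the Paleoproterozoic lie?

The Paleoproterozoic (2500–1600 Ma) lies entirely within 2500–538.8 Ma, the Proterozoic Eon.

Proterozoic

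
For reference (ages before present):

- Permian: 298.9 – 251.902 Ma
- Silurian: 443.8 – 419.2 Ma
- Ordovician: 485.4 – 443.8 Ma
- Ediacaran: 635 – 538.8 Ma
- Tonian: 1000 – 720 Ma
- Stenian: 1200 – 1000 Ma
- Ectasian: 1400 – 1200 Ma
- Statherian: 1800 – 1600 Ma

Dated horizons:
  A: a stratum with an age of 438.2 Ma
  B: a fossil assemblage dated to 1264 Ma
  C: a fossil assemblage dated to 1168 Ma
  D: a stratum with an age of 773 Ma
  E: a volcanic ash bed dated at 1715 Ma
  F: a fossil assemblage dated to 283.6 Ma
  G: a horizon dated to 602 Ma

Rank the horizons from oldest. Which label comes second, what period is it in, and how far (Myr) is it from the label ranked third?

Larger Ma means older, so oldest first: E 1715 > B 1264 > C 1168 > D 773 > G 602 > A 438.2 > F 283.6.
Counting 2 along gives B (1264 Ma); the excerpt puts that inside the Ectasian, 1400–1200 Ma.
Next in line is C (1168 Ma), and 1264 − 1168 = 96 Myr.

B, in the Ectasian; 96 million years to C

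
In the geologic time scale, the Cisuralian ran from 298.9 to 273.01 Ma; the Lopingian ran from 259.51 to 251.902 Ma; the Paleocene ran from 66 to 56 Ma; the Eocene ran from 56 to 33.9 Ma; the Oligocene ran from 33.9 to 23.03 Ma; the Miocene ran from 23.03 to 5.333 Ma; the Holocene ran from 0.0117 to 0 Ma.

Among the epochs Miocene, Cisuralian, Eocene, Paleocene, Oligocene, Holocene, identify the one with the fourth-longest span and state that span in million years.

Oligocene, 10.87 million years

Start − end for each: Miocene 23.03 − 5.333 = 17.697; Cisuralian 298.9 − 273.01 = 25.89; Eocene 56 − 33.9 = 22.1; Paleocene 66 − 56 = 10; Oligocene 33.9 − 23.03 = 10.87; Holocene 0.0117 − 0 = 0.0117.
Ranking these from longest: Cisuralian > Eocene > Miocene > Oligocene > Paleocene > Holocene.
Position 4 in that ranking is Oligocene, which lasted 10.87 Myr.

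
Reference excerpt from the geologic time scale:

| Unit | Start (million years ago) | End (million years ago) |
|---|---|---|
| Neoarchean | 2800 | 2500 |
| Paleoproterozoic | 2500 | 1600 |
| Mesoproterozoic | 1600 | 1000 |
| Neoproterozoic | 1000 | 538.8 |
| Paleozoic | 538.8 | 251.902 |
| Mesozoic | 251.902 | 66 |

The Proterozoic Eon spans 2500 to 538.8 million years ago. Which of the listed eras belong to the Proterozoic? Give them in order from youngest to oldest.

Eras with both bounds inside 2500–538.8 Ma: Neoproterozoic (1000–538.8), Mesoproterozoic (1600–1000), Paleoproterozoic (2500–1600).

Neoproterozoic, Mesoproterozoic, Paleoproterozoic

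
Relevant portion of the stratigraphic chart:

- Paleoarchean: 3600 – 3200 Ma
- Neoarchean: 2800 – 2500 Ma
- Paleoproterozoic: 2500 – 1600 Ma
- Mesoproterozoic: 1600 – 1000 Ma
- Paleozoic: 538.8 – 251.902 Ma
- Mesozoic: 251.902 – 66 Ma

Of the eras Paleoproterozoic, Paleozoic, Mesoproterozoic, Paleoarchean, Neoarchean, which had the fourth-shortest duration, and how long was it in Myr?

Durations: Paleoproterozoic 900; Paleozoic 286.898; Mesoproterozoic 600; Paleoarchean 400; Neoarchean 300 Myr.
Sorted shortest-first: Paleozoic (286.898), Neoarchean (300), Paleoarchean (400), Mesoproterozoic (600), Paleoproterozoic (900).
The fourth shortest is Mesoproterozoic at 600 Myr.

Mesoproterozoic, 600 million years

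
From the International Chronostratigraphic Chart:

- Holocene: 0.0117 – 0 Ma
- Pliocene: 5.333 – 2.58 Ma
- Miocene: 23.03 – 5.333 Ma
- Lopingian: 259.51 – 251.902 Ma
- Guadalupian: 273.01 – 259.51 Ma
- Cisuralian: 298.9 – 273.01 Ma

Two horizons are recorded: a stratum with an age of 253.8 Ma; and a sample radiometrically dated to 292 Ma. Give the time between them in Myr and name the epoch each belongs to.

Elapsed time: 292 − 253.8 = 38.2 Myr.
253.8 Ma lies within 259.51–251.902 Ma: Lopingian.
292 Ma lies within 298.9–273.01 Ma: Cisuralian.

38.2 million years apart; the first in the Lopingian, the second in the Cisuralian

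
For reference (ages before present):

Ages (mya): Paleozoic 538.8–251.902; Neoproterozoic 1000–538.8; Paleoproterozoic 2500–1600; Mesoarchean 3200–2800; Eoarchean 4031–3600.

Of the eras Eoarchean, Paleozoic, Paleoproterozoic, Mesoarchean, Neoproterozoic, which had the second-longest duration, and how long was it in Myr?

Neoproterozoic, 461.2 million years

Durations: Eoarchean 431; Paleozoic 286.898; Paleoproterozoic 900; Mesoarchean 400; Neoproterozoic 461.2 Myr.
Sorted longest-first: Paleoproterozoic (900), Neoproterozoic (461.2), Eoarchean (431), Mesoarchean (400), Paleozoic (286.898).
The second longest is Neoproterozoic at 461.2 Myr.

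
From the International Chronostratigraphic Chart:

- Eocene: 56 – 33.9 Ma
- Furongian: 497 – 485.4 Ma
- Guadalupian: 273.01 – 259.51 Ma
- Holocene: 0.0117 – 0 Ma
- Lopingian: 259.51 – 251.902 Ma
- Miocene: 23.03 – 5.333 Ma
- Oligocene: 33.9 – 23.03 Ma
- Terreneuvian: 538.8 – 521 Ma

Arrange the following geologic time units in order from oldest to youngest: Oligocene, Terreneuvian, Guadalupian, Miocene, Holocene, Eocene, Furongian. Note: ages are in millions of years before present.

Terreneuvian → Furongian → Guadalupian → Eocene → Oligocene → Miocene → Holocene

Sorting by start age (descending Ma, since larger Ma = older): Terreneuvian began 538.8, Furongian began 497, Guadalupian began 273.01, Eocene began 56, Oligocene began 33.9, Miocene began 23.03, Holocene began 0.0117.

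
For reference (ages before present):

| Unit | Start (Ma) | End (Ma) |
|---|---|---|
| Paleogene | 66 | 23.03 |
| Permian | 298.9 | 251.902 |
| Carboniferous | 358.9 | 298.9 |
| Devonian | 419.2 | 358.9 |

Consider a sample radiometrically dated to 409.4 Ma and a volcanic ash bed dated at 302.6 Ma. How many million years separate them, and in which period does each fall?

106.8 million years apart; the first in the Devonian, the second in the Carboniferous

Elapsed time: 409.4 − 302.6 = 106.8 Myr.
409.4 Ma lies within 419.2–358.9 Ma: Devonian.
302.6 Ma lies within 358.9–298.9 Ma: Carboniferous.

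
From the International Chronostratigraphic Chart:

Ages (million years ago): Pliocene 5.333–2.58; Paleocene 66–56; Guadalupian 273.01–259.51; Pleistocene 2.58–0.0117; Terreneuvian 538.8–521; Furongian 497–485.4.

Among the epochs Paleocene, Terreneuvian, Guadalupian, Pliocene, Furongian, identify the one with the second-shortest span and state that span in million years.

Paleocene, 10 million years

Start − end for each: Paleocene 66 − 56 = 10; Terreneuvian 538.8 − 521 = 17.8; Guadalupian 273.01 − 259.51 = 13.5; Pliocene 5.333 − 2.58 = 2.753; Furongian 497 − 485.4 = 11.6.
Ranking these from shortest: Pliocene < Paleocene < Furongian < Guadalupian < Terreneuvian.
Position 2 in that ranking is Paleocene, which lasted 10 Myr.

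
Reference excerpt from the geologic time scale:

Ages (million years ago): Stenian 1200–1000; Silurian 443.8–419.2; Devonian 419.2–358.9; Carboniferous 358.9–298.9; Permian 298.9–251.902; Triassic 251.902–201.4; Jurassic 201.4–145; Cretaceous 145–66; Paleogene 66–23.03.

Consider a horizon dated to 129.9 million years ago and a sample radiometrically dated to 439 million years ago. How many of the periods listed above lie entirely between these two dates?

The older date is 439 Ma and the younger is 129.9 Ma.
Periods with start < 439 and end > 129.9 Ma: Devonian (419.2–358.9), Carboniferous (358.9–298.9), Permian (298.9–251.902), Triassic (251.902–201.4), Jurassic (201.4–145).
That is 5 complete periods.

5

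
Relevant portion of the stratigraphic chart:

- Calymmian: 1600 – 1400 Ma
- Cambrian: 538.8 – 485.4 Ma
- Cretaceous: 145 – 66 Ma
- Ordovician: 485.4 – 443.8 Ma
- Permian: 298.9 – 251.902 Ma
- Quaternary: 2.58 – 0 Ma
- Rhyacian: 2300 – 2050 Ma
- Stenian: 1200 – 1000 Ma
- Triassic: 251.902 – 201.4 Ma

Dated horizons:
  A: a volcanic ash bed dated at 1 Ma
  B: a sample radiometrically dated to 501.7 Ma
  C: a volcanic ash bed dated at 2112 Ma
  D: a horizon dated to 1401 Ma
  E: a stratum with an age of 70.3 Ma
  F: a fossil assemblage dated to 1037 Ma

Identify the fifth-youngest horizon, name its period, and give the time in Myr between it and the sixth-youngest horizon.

D, in the Calymmian; 711 million years to C

Smaller Ma means younger, so youngest first: A 1 < E 70.3 < B 501.7 < F 1037 < D 1401 < C 2112.
Counting 5 along gives D (1401 Ma); the excerpt puts that inside the Calymmian, 1600–1400 Ma.
Next in line is C (2112 Ma), and 2112 − 1401 = 711 Myr.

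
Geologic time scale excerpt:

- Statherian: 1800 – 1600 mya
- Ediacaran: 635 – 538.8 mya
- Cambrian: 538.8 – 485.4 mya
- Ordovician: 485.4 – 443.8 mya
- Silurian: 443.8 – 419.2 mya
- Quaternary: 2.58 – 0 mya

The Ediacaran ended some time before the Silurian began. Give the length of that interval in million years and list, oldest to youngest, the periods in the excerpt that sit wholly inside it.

95 million years; Cambrian, Ordovician

End of Ediacaran = 538.8 Ma; start of Silurian = 443.8 Ma.
Gap = 538.8 − 443.8 = 95 Myr.
Periods wholly inside 538.8–443.8 Ma: Cambrian (538.8–485.4), Ordovician (485.4–443.8).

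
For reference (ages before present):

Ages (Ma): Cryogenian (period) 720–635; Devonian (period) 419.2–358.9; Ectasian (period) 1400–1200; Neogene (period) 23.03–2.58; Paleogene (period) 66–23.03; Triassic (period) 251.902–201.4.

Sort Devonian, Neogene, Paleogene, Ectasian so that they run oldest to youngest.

Sorting by start age (descending Ma, since larger Ma = older): Ectasian began 1400, Devonian began 419.2, Paleogene began 66, Neogene began 23.03.

Ectasian, Devonian, Paleogene, Neogene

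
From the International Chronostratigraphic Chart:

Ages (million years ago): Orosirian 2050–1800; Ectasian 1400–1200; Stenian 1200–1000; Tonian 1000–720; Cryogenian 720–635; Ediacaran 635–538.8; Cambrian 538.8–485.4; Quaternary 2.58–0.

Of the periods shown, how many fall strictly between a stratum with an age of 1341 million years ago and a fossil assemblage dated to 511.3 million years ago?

1341 Ma sits inside the Ectasian (1400–1200) and 511.3 Ma inside the Cambrian (538.8–485.4); neither of those is wholly between the two dates.
The listed periods lying completely between them are Stenian, Tonian, Cryogenian, Ediacaran — 4 in all.

4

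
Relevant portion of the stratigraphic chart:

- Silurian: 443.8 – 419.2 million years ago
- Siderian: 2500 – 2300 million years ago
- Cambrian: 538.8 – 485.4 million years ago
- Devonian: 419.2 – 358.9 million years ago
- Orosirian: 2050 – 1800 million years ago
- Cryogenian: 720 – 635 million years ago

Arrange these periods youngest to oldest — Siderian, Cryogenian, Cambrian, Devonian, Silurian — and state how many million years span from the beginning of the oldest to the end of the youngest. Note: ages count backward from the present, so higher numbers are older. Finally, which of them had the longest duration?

Start ages (Ma): Siderian 2500, Cryogenian 720, Cambrian 538.8, Silurian 443.8, Devonian 419.2.
Ordered youngest to oldest: Devonian, Silurian, Cambrian, Cryogenian, Siderian.
Span = 2500 − 358.9 = 2141.1 Myr.
Durations: Cambrian 53.4, Siderian 200, Cryogenian 85, Devonian 60.3, Silurian 24.6 → longest is Siderian (200 Myr).

Devonian → Silurian → Cambrian → Cryogenian → Siderian; total span 2141.1 Myr; longest is Siderian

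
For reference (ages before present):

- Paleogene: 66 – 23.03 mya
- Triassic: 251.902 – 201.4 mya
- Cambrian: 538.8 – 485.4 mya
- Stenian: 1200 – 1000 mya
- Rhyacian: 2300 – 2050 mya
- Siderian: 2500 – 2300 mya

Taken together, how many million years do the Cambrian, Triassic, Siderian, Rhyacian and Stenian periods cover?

753.902 million years

Each duration: Cambrian = 53.4; Triassic = 50.502; Siderian = 200; Rhyacian = 250; Stenian = 200.
Sum: 53.4 + 50.502 + 200 + 250 + 200 = 753.902 Myr.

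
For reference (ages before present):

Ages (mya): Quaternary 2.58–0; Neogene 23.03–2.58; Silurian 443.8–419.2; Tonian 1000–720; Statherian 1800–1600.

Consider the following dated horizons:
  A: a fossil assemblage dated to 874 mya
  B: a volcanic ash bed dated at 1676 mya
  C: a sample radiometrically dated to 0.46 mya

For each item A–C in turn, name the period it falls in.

A — Tonian; B — Statherian; C — Quaternary

A: 874 Ma lies in 1000–720 Ma, so Tonian.
B: 1676 Ma lies in 1800–1600 Ma, so Statherian.
C: 0.46 Ma lies in 2.58–0 Ma, so Quaternary.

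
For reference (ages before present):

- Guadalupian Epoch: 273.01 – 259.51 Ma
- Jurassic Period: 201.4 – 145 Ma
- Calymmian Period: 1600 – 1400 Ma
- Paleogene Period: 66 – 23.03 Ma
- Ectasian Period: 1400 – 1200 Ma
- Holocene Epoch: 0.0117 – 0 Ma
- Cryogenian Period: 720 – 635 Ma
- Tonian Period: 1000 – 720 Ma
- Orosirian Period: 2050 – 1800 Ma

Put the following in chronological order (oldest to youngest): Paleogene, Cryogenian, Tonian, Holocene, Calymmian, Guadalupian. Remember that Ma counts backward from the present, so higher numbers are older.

The oldest of these is Calymmian (starts 1600 Ma) and the youngest is Holocene (ends 0 Ma).
In between, by decreasing start age: Tonian (1000), Cryogenian (720), Guadalupian (273.01), Paleogene (66).

Calymmian, Tonian, Cryogenian, Guadalupian, Paleogene, Holocene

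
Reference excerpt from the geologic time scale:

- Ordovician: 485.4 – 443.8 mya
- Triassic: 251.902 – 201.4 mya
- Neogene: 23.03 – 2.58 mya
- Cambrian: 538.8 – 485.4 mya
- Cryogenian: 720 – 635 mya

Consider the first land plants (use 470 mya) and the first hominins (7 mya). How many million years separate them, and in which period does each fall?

Elapsed time: 470 − 7 = 463 Myr.
470 Ma lies within 485.4–443.8 Ma: Ordovician.
7 Ma lies within 23.03–2.58 Ma: Neogene.

463 million years apart; the first in the Ordovician, the second in the Neogene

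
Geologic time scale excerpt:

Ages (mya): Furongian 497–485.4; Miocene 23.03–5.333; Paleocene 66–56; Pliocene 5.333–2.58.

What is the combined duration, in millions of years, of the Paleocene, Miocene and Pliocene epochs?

Duration is start − end for each: (66 − 56) + (23.03 − 5.333) + (5.333 − 2.58).
That is 10 + 17.697 + 2.753, which totals 30.45 million years.

30.45 million years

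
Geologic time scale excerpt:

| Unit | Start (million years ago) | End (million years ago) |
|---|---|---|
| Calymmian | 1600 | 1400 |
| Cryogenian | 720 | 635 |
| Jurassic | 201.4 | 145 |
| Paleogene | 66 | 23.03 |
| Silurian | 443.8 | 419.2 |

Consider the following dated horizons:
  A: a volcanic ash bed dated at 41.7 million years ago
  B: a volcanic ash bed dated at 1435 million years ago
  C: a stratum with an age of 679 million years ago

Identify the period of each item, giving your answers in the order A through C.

A — Paleogene; B — Calymmian; C — Cryogenian

Match each age against the start–end ranges in the excerpt: A = 41.7 Ma → Paleogene (66–23.03); B = 1435 Ma → Calymmian (1600–1400); C = 679 Ma → Cryogenian (720–635).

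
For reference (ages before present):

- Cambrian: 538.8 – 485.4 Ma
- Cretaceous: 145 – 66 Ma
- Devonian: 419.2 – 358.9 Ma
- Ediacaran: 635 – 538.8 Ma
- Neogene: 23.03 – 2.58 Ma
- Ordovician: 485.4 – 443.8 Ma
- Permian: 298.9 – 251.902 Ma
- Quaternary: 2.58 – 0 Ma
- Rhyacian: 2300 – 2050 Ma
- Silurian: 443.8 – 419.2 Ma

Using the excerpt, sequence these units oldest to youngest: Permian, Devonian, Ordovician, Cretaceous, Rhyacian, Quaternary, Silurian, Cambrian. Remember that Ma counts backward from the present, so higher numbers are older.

Sorting by start age (descending Ma, since larger Ma = older): Rhyacian began 2300, Cambrian began 538.8, Ordovician began 485.4, Silurian began 443.8, Devonian began 419.2, Permian began 298.9, Cretaceous began 145, Quaternary began 2.58.

Rhyacian → Cambrian → Ordovician → Silurian → Devonian → Permian → Cretaceous → Quaternary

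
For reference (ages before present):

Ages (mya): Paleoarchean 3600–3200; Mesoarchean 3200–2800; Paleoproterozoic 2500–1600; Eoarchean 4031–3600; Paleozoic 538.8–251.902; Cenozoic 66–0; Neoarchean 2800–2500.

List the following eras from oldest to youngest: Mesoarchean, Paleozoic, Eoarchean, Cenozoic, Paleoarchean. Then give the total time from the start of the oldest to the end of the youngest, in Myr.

Start ages (Ma): Eoarchean 4031, Paleoarchean 3600, Mesoarchean 3200, Paleozoic 538.8, Cenozoic 66.
Ordered oldest to youngest: Eoarchean, Paleoarchean, Mesoarchean, Paleozoic, Cenozoic.
Span = 4031 − 0 = 4031 Myr.

Eoarchean, Paleoarchean, Mesoarchean, Paleozoic, Cenozoic; total span 4031 Myr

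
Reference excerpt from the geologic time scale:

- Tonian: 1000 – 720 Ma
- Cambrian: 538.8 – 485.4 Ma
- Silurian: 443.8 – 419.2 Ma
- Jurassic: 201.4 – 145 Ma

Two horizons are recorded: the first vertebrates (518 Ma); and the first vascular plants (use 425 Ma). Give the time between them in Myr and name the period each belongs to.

Elapsed time: 518 − 425 = 93 Myr.
518 Ma lies within 538.8–485.4 Ma: Cambrian.
425 Ma lies within 443.8–419.2 Ma: Silurian.

93 million years apart; the first in the Cambrian, the second in the Silurian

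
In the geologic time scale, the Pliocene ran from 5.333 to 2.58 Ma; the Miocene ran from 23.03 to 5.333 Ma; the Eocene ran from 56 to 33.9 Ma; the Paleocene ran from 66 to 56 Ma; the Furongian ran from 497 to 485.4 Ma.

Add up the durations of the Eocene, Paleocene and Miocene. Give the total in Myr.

Each duration: Eocene = 22.1; Paleocene = 10; Miocene = 17.697.
Sum: 22.1 + 10 + 17.697 = 49.797 Myr.

49.797 million years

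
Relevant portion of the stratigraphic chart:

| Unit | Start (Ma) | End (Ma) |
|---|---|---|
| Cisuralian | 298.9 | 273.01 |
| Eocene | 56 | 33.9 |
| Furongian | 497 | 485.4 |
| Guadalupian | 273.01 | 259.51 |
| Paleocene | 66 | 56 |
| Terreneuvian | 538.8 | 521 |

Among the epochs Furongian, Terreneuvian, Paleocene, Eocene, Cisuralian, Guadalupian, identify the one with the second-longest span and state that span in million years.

Durations: Furongian 11.6; Terreneuvian 17.8; Paleocene 10; Eocene 22.1; Cisuralian 25.89; Guadalupian 13.5 Myr.
Sorted longest-first: Cisuralian (25.89), Eocene (22.1), Terreneuvian (17.8), Guadalupian (13.5), Furongian (11.6), Paleocene (10).
The second longest is Eocene at 22.1 Myr.

Eocene, 22.1 million years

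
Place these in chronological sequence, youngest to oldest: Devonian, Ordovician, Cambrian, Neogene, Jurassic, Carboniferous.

Group by era (each group listed oldest first) — Paleozoic: Cambrian, Ordovician, Devonian, Carboniferous; Mesozoic: Jurassic; Cenozoic: Neogene. The eras run Paleozoic → Mesozoic → Cenozoic. Concatenating the groups in that era order and then reversing gives youngest to oldest.

Neogene, Jurassic, Carboniferous, Devonian, Ordovician, Cambrian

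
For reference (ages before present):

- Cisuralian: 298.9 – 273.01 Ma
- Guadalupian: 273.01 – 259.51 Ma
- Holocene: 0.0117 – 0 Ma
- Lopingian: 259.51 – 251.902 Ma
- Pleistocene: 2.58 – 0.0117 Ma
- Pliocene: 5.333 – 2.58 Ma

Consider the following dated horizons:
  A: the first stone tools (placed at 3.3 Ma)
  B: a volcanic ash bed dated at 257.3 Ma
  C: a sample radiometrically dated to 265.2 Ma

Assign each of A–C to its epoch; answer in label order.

A — Pliocene; B — Lopingian; C — Guadalupian

A: 3.3 Ma lies in 5.333–2.58 Ma, so Pliocene.
B: 257.3 Ma lies in 259.51–251.902 Ma, so Lopingian.
C: 265.2 Ma lies in 273.01–259.51 Ma, so Guadalupian.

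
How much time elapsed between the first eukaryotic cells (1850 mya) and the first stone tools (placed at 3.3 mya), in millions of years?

1850 − 3.3 = 1846.7 million years.

1846.7 million years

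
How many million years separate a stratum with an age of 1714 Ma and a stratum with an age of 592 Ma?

1122 million years

1714 − 592 = 1122 million years.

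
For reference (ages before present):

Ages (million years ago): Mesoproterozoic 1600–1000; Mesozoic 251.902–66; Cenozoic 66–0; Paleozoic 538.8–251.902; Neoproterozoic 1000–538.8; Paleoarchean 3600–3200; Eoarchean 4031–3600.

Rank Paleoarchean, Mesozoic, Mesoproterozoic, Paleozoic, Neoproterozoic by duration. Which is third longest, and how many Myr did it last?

Start − end for each: Paleoarchean 3600 − 3200 = 400; Mesozoic 251.902 − 66 = 185.902; Mesoproterozoic 1600 − 1000 = 600; Paleozoic 538.8 − 251.902 = 286.898; Neoproterozoic 1000 − 538.8 = 461.2.
Ranking these from longest: Mesoproterozoic > Neoproterozoic > Paleoarchean > Paleozoic > Mesozoic.
Position 3 in that ranking is Paleoarchean, which lasted 400 Myr.

Paleoarchean, 400 million years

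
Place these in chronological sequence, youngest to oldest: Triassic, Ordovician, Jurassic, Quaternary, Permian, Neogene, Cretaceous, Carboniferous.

Quaternary, then Neogene, then Cretaceous, then Jurassic, then Triassic, then Permian, then Carboniferous, then Ordovician

Group by era (each group listed oldest first) — Paleozoic: Ordovician, Carboniferous, Permian; Mesozoic: Triassic, Jurassic, Cretaceous; Cenozoic: Neogene, Quaternary. The eras run Paleozoic → Mesozoic → Cenozoic. Concatenating the groups in that era order and then reversing gives youngest to oldest.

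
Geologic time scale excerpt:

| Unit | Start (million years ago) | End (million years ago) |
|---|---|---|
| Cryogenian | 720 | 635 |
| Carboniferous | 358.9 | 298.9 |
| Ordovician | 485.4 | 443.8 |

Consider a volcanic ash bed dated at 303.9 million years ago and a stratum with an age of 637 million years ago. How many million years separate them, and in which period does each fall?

333.1 million years apart; the first in the Carboniferous, the second in the Cryogenian

Elapsed time: 637 − 303.9 = 333.1 Myr.
303.9 Ma lies within 358.9–298.9 Ma: Carboniferous.
637 Ma lies within 720–635 Ma: Cryogenian.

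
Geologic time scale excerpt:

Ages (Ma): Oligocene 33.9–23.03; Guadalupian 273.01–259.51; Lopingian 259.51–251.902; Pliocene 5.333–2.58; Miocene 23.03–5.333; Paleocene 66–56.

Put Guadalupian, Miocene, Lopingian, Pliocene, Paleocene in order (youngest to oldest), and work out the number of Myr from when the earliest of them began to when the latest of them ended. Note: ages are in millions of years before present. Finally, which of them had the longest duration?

Pliocene → Miocene → Paleocene → Lopingian → Guadalupian; total span 270.43 Myr; longest is Miocene

From the excerpt: Guadalupian 273.01–259.51; Miocene 23.03–5.333; Lopingian 259.51–251.902; Pliocene 5.333–2.58; Paleocene 66–56 (Ma).
Larger Ma is earlier, so the oldest is Guadalupian and the youngest is Pliocene; youngest to oldest: Pliocene, Miocene, Paleocene, Lopingian, Guadalupian.
Oldest start 273.01 minus youngest end 2.58 gives 270.43 Myr overall.
Individual lengths (start − end): Guadalupian 13.5; Lopingian 7.608; Miocene 17.697; Pliocene 2.753; Paleocene 10. The largest is Miocene at 17.697 Myr.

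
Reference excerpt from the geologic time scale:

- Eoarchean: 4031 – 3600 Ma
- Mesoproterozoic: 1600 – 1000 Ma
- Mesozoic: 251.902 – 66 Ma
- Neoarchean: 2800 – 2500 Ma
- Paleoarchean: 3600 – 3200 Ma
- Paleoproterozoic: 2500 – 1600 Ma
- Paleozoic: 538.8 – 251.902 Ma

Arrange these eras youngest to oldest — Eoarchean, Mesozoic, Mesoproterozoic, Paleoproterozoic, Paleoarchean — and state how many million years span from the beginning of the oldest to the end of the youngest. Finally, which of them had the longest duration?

From the excerpt: Eoarchean 4031–3600; Mesozoic 251.902–66; Mesoproterozoic 1600–1000; Paleoproterozoic 2500–1600; Paleoarchean 3600–3200 (Ma).
Larger Ma is earlier, so the oldest is Eoarchean and the youngest is Mesozoic; youngest to oldest: Mesozoic, Mesoproterozoic, Paleoproterozoic, Paleoarchean, Eoarchean.
Oldest start 4031 minus youngest end 66 gives 3965 Myr overall.
Individual lengths (start − end): Paleoproterozoic 900; Mesozoic 185.902; Eoarchean 431; Paleoarchean 400; Mesoproterozoic 600. The largest is Paleoproterozoic at 900 Myr.

Mesozoic → Mesoproterozoic → Paleoproterozoic → Paleoarchean → Eoarchean; total span 3965 Myr; longest is Paleoproterozoic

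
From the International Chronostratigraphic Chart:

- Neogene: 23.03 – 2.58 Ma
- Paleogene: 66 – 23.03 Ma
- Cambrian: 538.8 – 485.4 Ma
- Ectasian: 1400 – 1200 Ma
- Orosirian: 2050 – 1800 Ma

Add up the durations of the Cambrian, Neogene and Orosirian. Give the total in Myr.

Each duration: Cambrian = 53.4; Neogene = 20.45; Orosirian = 250.
Sum: 53.4 + 20.45 + 250 = 323.85 Myr.

323.85 million years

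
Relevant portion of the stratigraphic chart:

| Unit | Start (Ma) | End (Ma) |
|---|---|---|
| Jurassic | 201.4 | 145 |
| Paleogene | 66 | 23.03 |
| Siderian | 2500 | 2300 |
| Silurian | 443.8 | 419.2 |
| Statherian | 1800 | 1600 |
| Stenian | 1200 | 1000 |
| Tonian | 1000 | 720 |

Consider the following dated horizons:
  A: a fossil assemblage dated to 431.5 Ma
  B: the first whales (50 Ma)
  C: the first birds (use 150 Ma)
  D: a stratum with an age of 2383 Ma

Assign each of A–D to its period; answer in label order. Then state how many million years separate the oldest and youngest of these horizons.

Match each age against the start–end ranges in the excerpt: A = 431.5 Ma → Silurian (443.8–419.2); B = 50 Ma → Paleogene (66–23.03); C = 150 Ma → Jurassic (201.4–145); D = 2383 Ma → Siderian (2500–2300).
The largest age is 2383 Ma and the smallest is 50 Ma; their difference is 2333 Myr.

A — Silurian; B — Paleogene; C — Jurassic; D — Siderian; span 2333 million years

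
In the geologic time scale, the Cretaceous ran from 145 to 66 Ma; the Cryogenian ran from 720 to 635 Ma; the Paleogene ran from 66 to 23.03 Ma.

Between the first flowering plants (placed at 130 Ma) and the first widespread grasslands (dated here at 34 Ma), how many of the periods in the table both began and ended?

The older date is 130 Ma and the younger is 34 Ma.
No period both begins after 130 Ma and ends before 34 Ma, so the count is 0.

0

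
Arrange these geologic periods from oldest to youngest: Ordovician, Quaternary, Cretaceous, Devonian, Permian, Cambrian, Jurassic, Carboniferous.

Group by era (each group listed oldest first) — Paleozoic: Cambrian, Ordovician, Devonian, Carboniferous, Permian; Mesozoic: Jurassic, Cretaceous; Cenozoic: Quaternary. The eras run Paleozoic → Mesozoic → Cenozoic. Concatenating the groups in that era order gives oldest to youngest directly.

Cambrian, Ordovician, Devonian, Carboniferous, Permian, Jurassic, Cretaceous, Quaternary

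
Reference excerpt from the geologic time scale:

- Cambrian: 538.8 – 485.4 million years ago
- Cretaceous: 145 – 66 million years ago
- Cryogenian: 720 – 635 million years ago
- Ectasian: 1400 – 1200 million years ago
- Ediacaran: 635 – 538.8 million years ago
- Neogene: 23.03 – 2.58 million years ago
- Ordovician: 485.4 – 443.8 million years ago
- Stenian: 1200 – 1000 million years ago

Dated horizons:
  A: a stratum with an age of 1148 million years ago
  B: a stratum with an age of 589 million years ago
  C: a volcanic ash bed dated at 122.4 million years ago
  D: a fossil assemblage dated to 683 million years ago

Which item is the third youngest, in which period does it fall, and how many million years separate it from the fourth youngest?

D, in the Cryogenian; 465 million years to A

Sorted youngest-first by Ma: C (122.4), B (589), D (683), A (1148).
The third youngest is D at 683 Ma, which lies in 720–635 Ma: the Cryogenian.
The fourth youngest is A at 1148 Ma; separation = |683 − 1148| = 465 Myr.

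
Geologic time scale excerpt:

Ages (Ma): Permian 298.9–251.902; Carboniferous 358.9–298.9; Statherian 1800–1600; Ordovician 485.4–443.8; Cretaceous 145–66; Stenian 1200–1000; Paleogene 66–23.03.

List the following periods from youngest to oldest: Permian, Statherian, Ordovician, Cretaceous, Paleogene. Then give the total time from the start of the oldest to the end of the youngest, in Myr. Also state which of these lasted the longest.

Paleogene, Cretaceous, Permian, Ordovician, Statherian; total span 1776.97 Myr; longest is Statherian

From the excerpt: Permian 298.9–251.902; Statherian 1800–1600; Ordovician 485.4–443.8; Cretaceous 145–66; Paleogene 66–23.03 (Ma).
Larger Ma is earlier, so the oldest is Statherian and the youngest is Paleogene; youngest to oldest: Paleogene, Cretaceous, Permian, Ordovician, Statherian.
Oldest start 1800 minus youngest end 23.03 gives 1776.97 Myr overall.
Individual lengths (start − end): Permian 46.998; Statherian 200; Paleogene 42.97; Cretaceous 79; Ordovician 41.6. The largest is Statherian at 200 Myr.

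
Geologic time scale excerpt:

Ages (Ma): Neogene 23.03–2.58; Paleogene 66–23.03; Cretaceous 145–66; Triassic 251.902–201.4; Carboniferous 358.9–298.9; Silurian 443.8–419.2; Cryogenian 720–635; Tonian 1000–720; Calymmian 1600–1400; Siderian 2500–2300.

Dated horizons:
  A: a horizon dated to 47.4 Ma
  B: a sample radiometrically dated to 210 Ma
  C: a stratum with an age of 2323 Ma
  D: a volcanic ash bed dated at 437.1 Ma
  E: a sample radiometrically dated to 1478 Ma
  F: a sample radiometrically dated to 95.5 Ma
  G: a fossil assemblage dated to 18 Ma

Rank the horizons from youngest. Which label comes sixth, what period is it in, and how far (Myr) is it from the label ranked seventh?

E, in the Calymmian; 845 million years to C

Smaller Ma means younger, so youngest first: G 18 < A 47.4 < F 95.5 < B 210 < D 437.1 < E 1478 < C 2323.
Counting 6 along gives E (1478 Ma); the excerpt puts that inside the Calymmian, 1600–1400 Ma.
Next in line is C (2323 Ma), and 2323 − 1478 = 845 Myr.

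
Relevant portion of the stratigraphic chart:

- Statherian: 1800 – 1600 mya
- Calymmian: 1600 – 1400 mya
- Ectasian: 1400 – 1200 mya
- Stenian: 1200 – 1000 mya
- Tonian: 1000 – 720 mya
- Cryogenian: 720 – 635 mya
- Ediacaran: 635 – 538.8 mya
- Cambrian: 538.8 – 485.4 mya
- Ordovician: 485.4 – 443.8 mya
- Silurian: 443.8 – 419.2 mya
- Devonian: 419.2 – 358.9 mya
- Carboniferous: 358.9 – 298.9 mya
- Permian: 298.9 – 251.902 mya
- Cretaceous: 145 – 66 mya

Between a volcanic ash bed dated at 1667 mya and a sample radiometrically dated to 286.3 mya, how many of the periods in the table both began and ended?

1667 Ma sits inside the Statherian (1800–1600) and 286.3 Ma inside the Permian (298.9–251.902); neither of those is wholly between the two dates.
The listed periods lying completely between them are Calymmian, Ectasian, Stenian, Tonian, Cryogenian, Ediacaran, Cambrian, Ordovician, Silurian, Devonian, Carboniferous — 11 in all.

11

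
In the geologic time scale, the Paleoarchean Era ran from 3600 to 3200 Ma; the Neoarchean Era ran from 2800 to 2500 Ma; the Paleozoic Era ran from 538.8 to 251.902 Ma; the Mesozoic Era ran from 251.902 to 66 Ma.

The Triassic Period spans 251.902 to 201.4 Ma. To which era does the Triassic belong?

Mesozoic

The Triassic (251.902–201.4 Ma) lies entirely within 251.902–66 Ma, the Mesozoic Era.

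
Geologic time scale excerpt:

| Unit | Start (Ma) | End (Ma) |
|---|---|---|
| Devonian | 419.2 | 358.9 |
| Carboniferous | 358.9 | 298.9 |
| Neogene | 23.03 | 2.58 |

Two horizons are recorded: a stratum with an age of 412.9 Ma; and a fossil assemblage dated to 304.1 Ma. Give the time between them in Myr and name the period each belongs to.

Elapsed time: 412.9 − 304.1 = 108.8 Myr.
412.9 Ma lies within 419.2–358.9 Ma: Devonian.
304.1 Ma lies within 358.9–298.9 Ma: Carboniferous.

108.8 million years apart; the first in the Devonian, the second in the Carboniferous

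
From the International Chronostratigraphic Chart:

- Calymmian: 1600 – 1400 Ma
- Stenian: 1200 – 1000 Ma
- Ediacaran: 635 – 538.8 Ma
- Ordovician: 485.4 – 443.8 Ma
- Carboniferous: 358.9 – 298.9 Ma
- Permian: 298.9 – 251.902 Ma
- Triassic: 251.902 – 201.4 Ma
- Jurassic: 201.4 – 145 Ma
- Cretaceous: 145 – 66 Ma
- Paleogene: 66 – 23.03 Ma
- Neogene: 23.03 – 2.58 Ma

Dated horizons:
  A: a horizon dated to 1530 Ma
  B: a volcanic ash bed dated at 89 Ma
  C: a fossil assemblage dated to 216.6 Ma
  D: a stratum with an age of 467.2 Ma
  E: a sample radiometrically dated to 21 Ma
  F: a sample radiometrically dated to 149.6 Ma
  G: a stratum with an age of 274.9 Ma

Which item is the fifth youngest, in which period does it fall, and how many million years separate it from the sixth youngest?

G, in the Permian; 192.3 million years to D

Sorted youngest-first by Ma: E (21), B (89), F (149.6), C (216.6), G (274.9), D (467.2), A (1530).
The fifth youngest is G at 274.9 Ma, which lies in 298.9–251.902 Ma: the Permian.
The sixth youngest is D at 467.2 Ma; separation = |274.9 − 467.2| = 192.3 Myr.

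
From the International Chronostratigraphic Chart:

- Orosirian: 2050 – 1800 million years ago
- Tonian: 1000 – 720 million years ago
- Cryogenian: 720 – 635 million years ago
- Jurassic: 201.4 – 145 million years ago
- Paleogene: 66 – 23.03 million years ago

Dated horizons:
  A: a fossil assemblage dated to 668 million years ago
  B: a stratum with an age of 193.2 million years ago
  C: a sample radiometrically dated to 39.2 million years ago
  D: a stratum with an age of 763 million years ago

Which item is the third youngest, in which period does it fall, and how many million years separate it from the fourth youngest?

A, in the Cryogenian; 95 million years to D

Smaller Ma means younger, so youngest first: C 39.2 < B 193.2 < A 668 < D 763.
Counting 3 along gives A (668 Ma); the excerpt puts that inside the Cryogenian, 720–635 Ma.
Next in line is D (763 Ma), and 763 − 668 = 95 Myr.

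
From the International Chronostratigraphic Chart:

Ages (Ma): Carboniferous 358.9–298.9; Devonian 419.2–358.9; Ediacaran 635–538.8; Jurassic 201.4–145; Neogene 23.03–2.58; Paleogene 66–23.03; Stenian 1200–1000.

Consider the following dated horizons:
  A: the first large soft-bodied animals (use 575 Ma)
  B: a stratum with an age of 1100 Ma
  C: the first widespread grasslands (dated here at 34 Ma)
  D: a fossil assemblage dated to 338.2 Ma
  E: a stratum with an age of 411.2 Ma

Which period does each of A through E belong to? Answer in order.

A: 575 Ma lies in 635–538.8 Ma, so Ediacaran.
B: 1100 Ma lies in 1200–1000 Ma, so Stenian.
C: 34 Ma lies in 66–23.03 Ma, so Paleogene.
D: 338.2 Ma lies in 358.9–298.9 Ma, so Carboniferous.
E: 411.2 Ma lies in 419.2–358.9 Ma, so Devonian.

A — Ediacaran; B — Stenian; C — Paleogene; D — Carboniferous; E — Devonian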